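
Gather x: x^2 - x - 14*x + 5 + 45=x^2 - 15*x + 50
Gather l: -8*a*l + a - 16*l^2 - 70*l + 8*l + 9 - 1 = a - 16*l^2 + l*(-8*a - 62) + 8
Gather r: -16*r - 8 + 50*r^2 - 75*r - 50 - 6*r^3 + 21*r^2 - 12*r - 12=-6*r^3 + 71*r^2 - 103*r - 70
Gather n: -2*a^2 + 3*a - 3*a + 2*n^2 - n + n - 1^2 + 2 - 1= -2*a^2 + 2*n^2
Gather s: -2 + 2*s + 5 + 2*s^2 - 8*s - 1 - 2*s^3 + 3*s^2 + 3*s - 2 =-2*s^3 + 5*s^2 - 3*s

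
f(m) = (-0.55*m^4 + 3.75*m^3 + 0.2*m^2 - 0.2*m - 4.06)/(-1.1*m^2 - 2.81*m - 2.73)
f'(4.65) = 0.39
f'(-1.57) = -21.57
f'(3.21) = -0.75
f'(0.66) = -1.38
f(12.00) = 25.16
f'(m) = (2.2*m + 2.81)*(-0.55*m^4 + 3.75*m^3 + 0.2*m^2 - 0.2*m - 4.06)/(-1.1*m^2 - 2.81*m - 2.73)^2 + (-2.2*m^3 + 11.25*m^2 + 0.4*m - 0.2)/(-1.1*m^2 - 2.81*m - 2.73)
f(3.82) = -3.05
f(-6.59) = 65.80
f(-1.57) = 20.50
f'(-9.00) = -13.46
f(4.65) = -3.01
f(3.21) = -2.73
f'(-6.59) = -10.83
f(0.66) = 0.62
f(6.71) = -0.30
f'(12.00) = 7.40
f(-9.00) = 95.11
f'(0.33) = -1.27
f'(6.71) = 2.26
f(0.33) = 1.05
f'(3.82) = -0.29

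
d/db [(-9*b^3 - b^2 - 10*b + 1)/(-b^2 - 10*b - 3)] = (9*b^4 + 180*b^3 + 81*b^2 + 8*b + 40)/(b^4 + 20*b^3 + 106*b^2 + 60*b + 9)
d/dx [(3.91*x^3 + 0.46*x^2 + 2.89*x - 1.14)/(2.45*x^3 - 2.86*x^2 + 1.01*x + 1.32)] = (-12.3096*x^4 - 6.2628*x^3 + 32.5926*x^2 - 5.3064*x + 4.9662)/(6.0025*x^6 - 14.014*x^5 + 13.1286*x^4 + 0.690800000000001*x^3 - 6.5303*x^2 + 2.6664*x + 1.7424)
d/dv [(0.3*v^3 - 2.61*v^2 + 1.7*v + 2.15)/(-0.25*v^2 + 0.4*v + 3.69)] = (-0.075*v^4 + 0.24*v^3 + 2.702*v^2 - 18.1868*v + 5.413)/(0.0625*v^4 - 0.2*v^3 - 1.685*v^2 + 2.952*v + 13.6161)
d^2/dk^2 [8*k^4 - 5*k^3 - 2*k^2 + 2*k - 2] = 96*k^2 - 30*k - 4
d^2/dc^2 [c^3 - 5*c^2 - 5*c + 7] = 6*c - 10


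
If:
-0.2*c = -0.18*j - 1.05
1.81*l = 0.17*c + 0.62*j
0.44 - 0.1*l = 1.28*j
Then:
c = 5.52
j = 0.30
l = 0.62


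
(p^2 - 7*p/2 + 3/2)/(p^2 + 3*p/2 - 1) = (p - 3)/(p + 2)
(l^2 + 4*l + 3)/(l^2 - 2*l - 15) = (l + 1)/(l - 5)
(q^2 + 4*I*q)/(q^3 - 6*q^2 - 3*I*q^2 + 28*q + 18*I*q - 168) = q/(q^2 - q*(6 + 7*I) + 42*I)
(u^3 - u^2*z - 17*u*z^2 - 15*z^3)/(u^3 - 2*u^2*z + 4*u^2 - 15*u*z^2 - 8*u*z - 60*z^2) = (u + z)/(u + 4)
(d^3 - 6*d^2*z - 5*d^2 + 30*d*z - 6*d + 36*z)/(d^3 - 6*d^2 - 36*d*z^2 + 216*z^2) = (d + 1)/(d + 6*z)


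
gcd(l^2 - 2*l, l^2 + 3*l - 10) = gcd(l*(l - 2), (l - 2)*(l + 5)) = l - 2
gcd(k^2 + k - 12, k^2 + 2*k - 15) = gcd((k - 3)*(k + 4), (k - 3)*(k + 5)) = k - 3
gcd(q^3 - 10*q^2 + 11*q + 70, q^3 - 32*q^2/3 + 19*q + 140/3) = q^2 - 12*q + 35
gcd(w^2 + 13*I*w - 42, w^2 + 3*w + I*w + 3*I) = 1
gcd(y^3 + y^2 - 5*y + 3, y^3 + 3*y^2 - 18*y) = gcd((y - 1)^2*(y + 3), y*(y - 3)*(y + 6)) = 1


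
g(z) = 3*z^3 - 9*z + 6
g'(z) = 9*z^2 - 9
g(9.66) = 2623.35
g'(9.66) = 830.84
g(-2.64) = -25.44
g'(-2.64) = 53.73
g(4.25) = 198.05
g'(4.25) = 153.56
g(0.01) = 5.91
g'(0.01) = -9.00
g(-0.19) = 7.69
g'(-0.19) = -8.68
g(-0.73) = 11.40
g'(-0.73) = -4.20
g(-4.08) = -161.03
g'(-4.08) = 140.82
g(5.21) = 383.37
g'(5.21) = 235.30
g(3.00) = 60.00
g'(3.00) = 72.00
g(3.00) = 60.00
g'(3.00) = 72.00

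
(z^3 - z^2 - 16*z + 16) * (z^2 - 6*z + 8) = z^5 - 7*z^4 - 2*z^3 + 104*z^2 - 224*z + 128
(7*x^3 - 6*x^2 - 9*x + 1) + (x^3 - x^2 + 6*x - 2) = 8*x^3 - 7*x^2 - 3*x - 1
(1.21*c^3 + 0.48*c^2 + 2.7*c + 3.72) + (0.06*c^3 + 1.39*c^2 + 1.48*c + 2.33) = 1.27*c^3 + 1.87*c^2 + 4.18*c + 6.05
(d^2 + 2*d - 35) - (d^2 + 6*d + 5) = -4*d - 40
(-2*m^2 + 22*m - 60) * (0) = 0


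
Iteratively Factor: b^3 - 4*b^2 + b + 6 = (b - 3)*(b^2 - b - 2) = (b - 3)*(b + 1)*(b - 2)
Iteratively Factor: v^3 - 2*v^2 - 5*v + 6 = (v - 3)*(v^2 + v - 2) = (v - 3)*(v - 1)*(v + 2)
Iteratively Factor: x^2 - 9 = (x + 3)*(x - 3)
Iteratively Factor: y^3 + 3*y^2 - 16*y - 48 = (y - 4)*(y^2 + 7*y + 12) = (y - 4)*(y + 4)*(y + 3)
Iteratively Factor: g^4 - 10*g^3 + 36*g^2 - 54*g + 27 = (g - 3)*(g^3 - 7*g^2 + 15*g - 9) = (g - 3)^2*(g^2 - 4*g + 3) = (g - 3)^2*(g - 1)*(g - 3)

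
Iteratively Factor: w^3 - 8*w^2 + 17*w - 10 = (w - 1)*(w^2 - 7*w + 10) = (w - 2)*(w - 1)*(w - 5)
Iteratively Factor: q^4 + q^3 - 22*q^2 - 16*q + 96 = (q + 3)*(q^3 - 2*q^2 - 16*q + 32) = (q + 3)*(q + 4)*(q^2 - 6*q + 8) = (q - 2)*(q + 3)*(q + 4)*(q - 4)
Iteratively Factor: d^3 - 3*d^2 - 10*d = (d - 5)*(d^2 + 2*d) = d*(d - 5)*(d + 2)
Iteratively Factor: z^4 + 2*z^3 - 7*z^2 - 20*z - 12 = (z + 2)*(z^3 - 7*z - 6) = (z + 1)*(z + 2)*(z^2 - z - 6) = (z - 3)*(z + 1)*(z + 2)*(z + 2)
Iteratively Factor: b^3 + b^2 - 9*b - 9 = (b + 3)*(b^2 - 2*b - 3) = (b + 1)*(b + 3)*(b - 3)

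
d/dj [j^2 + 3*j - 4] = 2*j + 3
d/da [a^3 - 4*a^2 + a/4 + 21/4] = 3*a^2 - 8*a + 1/4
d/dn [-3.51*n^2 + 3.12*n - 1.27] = 3.12 - 7.02*n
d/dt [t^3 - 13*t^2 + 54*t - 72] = 3*t^2 - 26*t + 54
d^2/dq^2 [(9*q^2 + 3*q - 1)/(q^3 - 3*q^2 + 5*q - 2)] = 2*(9*q^6 + 9*q^5 - 168*q^4 + 297*q^3 - 168*q^2 - 15*q + 47)/(q^9 - 9*q^8 + 42*q^7 - 123*q^6 + 246*q^5 - 339*q^4 + 317*q^3 - 186*q^2 + 60*q - 8)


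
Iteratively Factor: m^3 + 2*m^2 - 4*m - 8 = (m - 2)*(m^2 + 4*m + 4) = (m - 2)*(m + 2)*(m + 2)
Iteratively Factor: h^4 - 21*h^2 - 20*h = (h - 5)*(h^3 + 5*h^2 + 4*h) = h*(h - 5)*(h^2 + 5*h + 4) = h*(h - 5)*(h + 1)*(h + 4)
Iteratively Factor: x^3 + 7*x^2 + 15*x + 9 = (x + 3)*(x^2 + 4*x + 3) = (x + 3)^2*(x + 1)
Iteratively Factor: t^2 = (t)*(t)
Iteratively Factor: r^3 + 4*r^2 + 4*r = (r)*(r^2 + 4*r + 4) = r*(r + 2)*(r + 2)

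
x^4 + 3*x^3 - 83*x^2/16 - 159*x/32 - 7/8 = (x - 7/4)*(x + 1/4)*(x + 1/2)*(x + 4)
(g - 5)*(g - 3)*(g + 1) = g^3 - 7*g^2 + 7*g + 15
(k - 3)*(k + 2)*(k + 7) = k^3 + 6*k^2 - 13*k - 42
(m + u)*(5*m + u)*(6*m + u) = 30*m^3 + 41*m^2*u + 12*m*u^2 + u^3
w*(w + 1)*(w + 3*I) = w^3 + w^2 + 3*I*w^2 + 3*I*w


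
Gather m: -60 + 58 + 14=12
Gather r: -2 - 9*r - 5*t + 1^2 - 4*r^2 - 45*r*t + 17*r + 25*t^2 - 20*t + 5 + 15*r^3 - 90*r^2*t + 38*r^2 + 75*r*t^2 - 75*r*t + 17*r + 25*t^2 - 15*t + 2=15*r^3 + r^2*(34 - 90*t) + r*(75*t^2 - 120*t + 25) + 50*t^2 - 40*t + 6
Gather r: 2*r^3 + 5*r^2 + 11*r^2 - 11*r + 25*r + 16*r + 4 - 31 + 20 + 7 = 2*r^3 + 16*r^2 + 30*r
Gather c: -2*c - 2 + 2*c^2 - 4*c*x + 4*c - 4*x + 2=2*c^2 + c*(2 - 4*x) - 4*x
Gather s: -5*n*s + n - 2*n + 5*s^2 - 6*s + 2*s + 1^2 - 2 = -n + 5*s^2 + s*(-5*n - 4) - 1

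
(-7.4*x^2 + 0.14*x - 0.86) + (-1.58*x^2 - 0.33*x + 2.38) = -8.98*x^2 - 0.19*x + 1.52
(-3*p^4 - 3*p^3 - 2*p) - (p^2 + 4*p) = -3*p^4 - 3*p^3 - p^2 - 6*p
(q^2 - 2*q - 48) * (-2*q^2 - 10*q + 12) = -2*q^4 - 6*q^3 + 128*q^2 + 456*q - 576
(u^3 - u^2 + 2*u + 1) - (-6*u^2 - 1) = u^3 + 5*u^2 + 2*u + 2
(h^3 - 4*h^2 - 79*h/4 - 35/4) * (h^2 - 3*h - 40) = h^5 - 7*h^4 - 191*h^3/4 + 421*h^2/2 + 3265*h/4 + 350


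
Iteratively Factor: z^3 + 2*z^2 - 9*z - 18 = (z + 3)*(z^2 - z - 6) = (z - 3)*(z + 3)*(z + 2)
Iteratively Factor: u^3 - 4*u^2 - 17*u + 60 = (u + 4)*(u^2 - 8*u + 15) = (u - 3)*(u + 4)*(u - 5)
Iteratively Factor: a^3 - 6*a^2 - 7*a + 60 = (a + 3)*(a^2 - 9*a + 20) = (a - 4)*(a + 3)*(a - 5)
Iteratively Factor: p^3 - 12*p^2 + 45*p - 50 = (p - 5)*(p^2 - 7*p + 10) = (p - 5)^2*(p - 2)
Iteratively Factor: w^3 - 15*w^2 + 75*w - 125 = (w - 5)*(w^2 - 10*w + 25) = (w - 5)^2*(w - 5)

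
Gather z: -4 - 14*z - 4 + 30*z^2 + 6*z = 30*z^2 - 8*z - 8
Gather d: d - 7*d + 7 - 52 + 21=-6*d - 24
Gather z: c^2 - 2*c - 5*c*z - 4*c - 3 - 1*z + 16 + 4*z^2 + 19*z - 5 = c^2 - 6*c + 4*z^2 + z*(18 - 5*c) + 8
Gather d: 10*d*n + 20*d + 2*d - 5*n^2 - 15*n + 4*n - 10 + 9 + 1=d*(10*n + 22) - 5*n^2 - 11*n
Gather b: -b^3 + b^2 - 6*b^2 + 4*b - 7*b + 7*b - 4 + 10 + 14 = -b^3 - 5*b^2 + 4*b + 20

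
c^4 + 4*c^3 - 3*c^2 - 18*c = c*(c - 2)*(c + 3)^2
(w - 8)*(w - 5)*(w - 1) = w^3 - 14*w^2 + 53*w - 40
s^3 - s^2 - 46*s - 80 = (s - 8)*(s + 2)*(s + 5)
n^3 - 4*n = n*(n - 2)*(n + 2)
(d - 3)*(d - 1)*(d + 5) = d^3 + d^2 - 17*d + 15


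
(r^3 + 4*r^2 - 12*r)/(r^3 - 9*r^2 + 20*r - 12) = r*(r + 6)/(r^2 - 7*r + 6)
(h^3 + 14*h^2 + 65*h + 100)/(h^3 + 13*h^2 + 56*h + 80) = (h + 5)/(h + 4)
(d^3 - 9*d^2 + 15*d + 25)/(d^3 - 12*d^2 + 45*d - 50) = (d + 1)/(d - 2)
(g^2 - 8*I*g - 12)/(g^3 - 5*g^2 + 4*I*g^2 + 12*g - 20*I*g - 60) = (g - 6*I)/(g^2 + g*(-5 + 6*I) - 30*I)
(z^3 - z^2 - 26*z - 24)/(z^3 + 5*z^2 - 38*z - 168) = (z + 1)/(z + 7)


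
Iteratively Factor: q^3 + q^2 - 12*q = (q + 4)*(q^2 - 3*q) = q*(q + 4)*(q - 3)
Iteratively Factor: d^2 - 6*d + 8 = (d - 4)*(d - 2)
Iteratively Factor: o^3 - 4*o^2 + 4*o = (o - 2)*(o^2 - 2*o) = o*(o - 2)*(o - 2)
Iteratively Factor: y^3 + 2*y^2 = (y + 2)*(y^2) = y*(y + 2)*(y)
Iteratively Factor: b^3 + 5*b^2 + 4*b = (b + 1)*(b^2 + 4*b) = b*(b + 1)*(b + 4)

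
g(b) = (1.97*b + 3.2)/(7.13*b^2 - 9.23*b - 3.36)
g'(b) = (9.23 - 14.26*b)*(1.97*b + 3.2)/(7.13*b^2 - 9.23*b - 3.36)^2 + 1.97/(7.13*b^2 - 9.23*b - 3.36)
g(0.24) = -0.71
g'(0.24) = 0.42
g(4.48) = 0.12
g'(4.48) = -0.05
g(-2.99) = -0.03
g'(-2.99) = 0.00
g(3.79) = 0.17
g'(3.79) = -0.09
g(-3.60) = -0.03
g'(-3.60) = 0.00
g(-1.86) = -0.01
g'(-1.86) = 0.04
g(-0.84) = 0.16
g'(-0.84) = 0.58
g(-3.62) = -0.03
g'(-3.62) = 0.00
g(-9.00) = -0.02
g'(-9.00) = -0.00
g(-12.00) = -0.02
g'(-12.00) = -0.00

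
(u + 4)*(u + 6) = u^2 + 10*u + 24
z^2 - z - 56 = (z - 8)*(z + 7)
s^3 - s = s*(s - 1)*(s + 1)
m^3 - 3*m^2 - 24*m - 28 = (m - 7)*(m + 2)^2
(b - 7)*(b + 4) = b^2 - 3*b - 28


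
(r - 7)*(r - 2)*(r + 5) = r^3 - 4*r^2 - 31*r + 70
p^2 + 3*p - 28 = (p - 4)*(p + 7)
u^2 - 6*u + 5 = (u - 5)*(u - 1)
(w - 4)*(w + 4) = w^2 - 16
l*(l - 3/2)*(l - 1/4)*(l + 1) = l^4 - 3*l^3/4 - 11*l^2/8 + 3*l/8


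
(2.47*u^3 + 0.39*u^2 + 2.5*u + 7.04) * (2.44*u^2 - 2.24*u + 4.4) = 6.0268*u^5 - 4.5812*u^4 + 16.0944*u^3 + 13.2936*u^2 - 4.7696*u + 30.976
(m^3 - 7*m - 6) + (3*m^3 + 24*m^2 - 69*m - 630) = 4*m^3 + 24*m^2 - 76*m - 636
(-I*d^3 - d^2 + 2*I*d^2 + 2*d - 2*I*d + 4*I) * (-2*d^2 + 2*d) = 2*I*d^5 + 2*d^4 - 6*I*d^4 - 6*d^3 + 8*I*d^3 + 4*d^2 - 12*I*d^2 + 8*I*d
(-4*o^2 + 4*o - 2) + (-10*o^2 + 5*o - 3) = -14*o^2 + 9*o - 5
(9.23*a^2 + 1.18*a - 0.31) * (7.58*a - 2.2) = 69.9634*a^3 - 11.3616*a^2 - 4.9458*a + 0.682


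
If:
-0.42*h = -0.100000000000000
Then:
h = 0.24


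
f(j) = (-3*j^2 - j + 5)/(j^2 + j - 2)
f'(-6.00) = -0.11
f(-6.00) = -3.46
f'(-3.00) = -1.69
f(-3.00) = -4.75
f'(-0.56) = -0.94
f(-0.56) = -2.06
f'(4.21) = -0.08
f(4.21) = -2.63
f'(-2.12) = -115.77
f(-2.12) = -17.00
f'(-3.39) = -0.88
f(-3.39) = -4.27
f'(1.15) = -14.98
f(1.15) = -0.25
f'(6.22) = -0.04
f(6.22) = -2.73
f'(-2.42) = -9.48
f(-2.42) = -7.07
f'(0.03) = -0.76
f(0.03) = -2.52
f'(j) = (-6*j - 1)/(j^2 + j - 2) + (-2*j - 1)*(-3*j^2 - j + 5)/(j^2 + j - 2)^2 = (-2*j^2 + 2*j - 3)/(j^4 + 2*j^3 - 3*j^2 - 4*j + 4)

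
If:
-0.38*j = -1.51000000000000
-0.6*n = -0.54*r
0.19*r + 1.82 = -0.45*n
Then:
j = 3.97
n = -2.75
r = -3.06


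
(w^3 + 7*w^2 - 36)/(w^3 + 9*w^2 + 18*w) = (w - 2)/w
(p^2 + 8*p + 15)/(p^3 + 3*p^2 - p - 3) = (p + 5)/(p^2 - 1)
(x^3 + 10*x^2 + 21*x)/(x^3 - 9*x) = (x + 7)/(x - 3)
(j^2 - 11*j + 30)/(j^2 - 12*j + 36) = (j - 5)/(j - 6)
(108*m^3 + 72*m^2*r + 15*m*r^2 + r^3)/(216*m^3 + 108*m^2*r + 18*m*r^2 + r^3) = (3*m + r)/(6*m + r)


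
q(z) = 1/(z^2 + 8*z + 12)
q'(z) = (-2*z - 8)/(z^2 + 8*z + 12)^2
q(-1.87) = 1.86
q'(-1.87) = -14.78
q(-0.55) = 0.13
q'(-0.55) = -0.11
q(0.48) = 0.06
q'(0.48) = -0.03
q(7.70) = 0.01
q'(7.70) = -0.00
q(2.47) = 0.03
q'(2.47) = -0.01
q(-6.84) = 0.25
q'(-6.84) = 0.34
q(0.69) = 0.06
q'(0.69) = -0.03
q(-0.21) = 0.10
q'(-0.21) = -0.07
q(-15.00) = 0.01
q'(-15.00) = 0.00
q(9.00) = 0.01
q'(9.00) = 0.00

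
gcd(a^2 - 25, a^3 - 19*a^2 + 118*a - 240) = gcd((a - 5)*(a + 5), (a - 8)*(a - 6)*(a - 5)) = a - 5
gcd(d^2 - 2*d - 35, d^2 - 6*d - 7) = d - 7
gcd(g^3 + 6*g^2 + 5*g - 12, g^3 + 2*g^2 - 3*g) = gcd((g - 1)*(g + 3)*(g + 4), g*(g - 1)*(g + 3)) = g^2 + 2*g - 3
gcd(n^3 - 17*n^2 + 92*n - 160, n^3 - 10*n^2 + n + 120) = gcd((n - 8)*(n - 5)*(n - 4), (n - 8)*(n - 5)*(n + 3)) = n^2 - 13*n + 40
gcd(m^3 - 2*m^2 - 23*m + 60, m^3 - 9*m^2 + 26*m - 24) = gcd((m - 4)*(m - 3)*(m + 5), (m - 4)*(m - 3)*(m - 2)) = m^2 - 7*m + 12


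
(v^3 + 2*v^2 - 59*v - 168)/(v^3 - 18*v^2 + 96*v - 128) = (v^2 + 10*v + 21)/(v^2 - 10*v + 16)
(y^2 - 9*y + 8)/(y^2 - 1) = (y - 8)/(y + 1)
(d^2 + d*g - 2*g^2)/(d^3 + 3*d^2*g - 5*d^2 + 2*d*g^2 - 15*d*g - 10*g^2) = (d - g)/(d^2 + d*g - 5*d - 5*g)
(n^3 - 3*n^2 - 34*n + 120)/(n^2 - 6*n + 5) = (n^2 + 2*n - 24)/(n - 1)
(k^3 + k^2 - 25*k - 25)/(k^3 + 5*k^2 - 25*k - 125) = (k + 1)/(k + 5)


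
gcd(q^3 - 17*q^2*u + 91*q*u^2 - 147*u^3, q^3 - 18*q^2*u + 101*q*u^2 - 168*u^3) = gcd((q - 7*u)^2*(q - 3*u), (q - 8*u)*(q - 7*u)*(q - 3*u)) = q^2 - 10*q*u + 21*u^2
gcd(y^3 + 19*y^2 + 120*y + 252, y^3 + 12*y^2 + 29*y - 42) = y^2 + 13*y + 42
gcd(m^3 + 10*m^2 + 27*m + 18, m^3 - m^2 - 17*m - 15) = m^2 + 4*m + 3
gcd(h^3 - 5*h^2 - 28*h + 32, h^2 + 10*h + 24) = h + 4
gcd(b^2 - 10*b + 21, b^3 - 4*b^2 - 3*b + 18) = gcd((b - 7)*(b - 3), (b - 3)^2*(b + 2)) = b - 3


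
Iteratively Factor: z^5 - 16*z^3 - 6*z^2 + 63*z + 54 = (z - 3)*(z^4 + 3*z^3 - 7*z^2 - 27*z - 18) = (z - 3)*(z + 2)*(z^3 + z^2 - 9*z - 9) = (z - 3)*(z + 1)*(z + 2)*(z^2 - 9) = (z - 3)^2*(z + 1)*(z + 2)*(z + 3)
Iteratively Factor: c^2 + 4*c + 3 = (c + 3)*(c + 1)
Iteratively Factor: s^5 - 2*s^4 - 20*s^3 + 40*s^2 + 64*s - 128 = (s + 4)*(s^4 - 6*s^3 + 4*s^2 + 24*s - 32) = (s + 2)*(s + 4)*(s^3 - 8*s^2 + 20*s - 16) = (s - 4)*(s + 2)*(s + 4)*(s^2 - 4*s + 4) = (s - 4)*(s - 2)*(s + 2)*(s + 4)*(s - 2)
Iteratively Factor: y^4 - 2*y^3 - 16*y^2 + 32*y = (y)*(y^3 - 2*y^2 - 16*y + 32) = y*(y - 2)*(y^2 - 16) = y*(y - 4)*(y - 2)*(y + 4)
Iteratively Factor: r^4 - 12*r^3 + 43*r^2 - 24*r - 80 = (r - 4)*(r^3 - 8*r^2 + 11*r + 20) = (r - 4)*(r + 1)*(r^2 - 9*r + 20) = (r - 5)*(r - 4)*(r + 1)*(r - 4)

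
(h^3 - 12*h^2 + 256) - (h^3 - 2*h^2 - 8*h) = -10*h^2 + 8*h + 256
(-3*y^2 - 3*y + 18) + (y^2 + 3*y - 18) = -2*y^2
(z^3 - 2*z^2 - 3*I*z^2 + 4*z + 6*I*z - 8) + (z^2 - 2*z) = z^3 - z^2 - 3*I*z^2 + 2*z + 6*I*z - 8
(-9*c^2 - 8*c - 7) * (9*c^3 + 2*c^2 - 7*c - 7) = -81*c^5 - 90*c^4 - 16*c^3 + 105*c^2 + 105*c + 49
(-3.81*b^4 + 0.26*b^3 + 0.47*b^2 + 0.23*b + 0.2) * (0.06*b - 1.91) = -0.2286*b^5 + 7.2927*b^4 - 0.4684*b^3 - 0.8839*b^2 - 0.4273*b - 0.382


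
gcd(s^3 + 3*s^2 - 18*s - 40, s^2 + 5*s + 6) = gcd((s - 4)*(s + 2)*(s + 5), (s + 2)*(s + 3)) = s + 2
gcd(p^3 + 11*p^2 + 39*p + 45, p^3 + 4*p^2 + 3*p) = p + 3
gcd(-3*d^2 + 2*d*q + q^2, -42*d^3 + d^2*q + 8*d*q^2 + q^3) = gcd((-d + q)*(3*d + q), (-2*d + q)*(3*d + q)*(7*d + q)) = 3*d + q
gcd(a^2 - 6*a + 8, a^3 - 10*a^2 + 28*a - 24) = a - 2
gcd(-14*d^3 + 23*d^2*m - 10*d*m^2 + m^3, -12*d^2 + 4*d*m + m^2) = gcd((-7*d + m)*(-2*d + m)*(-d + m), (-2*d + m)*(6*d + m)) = 2*d - m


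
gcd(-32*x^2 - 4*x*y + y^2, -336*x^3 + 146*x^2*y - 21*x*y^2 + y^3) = 8*x - y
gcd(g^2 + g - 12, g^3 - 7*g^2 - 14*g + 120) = g + 4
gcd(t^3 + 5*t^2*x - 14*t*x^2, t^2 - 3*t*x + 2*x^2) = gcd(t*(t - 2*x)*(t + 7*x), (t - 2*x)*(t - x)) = -t + 2*x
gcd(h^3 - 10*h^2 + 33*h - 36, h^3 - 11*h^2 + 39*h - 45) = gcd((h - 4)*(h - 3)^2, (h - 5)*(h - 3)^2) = h^2 - 6*h + 9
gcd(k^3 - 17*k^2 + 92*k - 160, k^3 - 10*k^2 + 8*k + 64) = k^2 - 12*k + 32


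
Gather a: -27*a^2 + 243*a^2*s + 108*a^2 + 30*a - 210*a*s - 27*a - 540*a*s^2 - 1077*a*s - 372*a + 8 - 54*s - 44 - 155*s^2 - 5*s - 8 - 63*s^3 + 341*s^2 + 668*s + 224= a^2*(243*s + 81) + a*(-540*s^2 - 1287*s - 369) - 63*s^3 + 186*s^2 + 609*s + 180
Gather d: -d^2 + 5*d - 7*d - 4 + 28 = -d^2 - 2*d + 24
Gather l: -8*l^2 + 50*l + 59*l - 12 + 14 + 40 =-8*l^2 + 109*l + 42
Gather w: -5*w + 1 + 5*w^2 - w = 5*w^2 - 6*w + 1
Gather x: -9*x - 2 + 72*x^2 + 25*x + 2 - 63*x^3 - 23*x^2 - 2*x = -63*x^3 + 49*x^2 + 14*x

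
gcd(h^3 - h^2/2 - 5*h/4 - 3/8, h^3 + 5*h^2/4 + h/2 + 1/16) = h^2 + h + 1/4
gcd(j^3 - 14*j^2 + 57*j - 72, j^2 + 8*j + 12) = 1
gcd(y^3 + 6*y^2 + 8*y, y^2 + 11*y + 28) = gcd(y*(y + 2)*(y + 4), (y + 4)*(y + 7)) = y + 4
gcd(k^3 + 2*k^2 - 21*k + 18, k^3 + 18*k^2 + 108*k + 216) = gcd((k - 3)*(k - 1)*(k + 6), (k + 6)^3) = k + 6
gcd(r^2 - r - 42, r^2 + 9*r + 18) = r + 6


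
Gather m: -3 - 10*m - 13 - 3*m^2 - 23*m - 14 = -3*m^2 - 33*m - 30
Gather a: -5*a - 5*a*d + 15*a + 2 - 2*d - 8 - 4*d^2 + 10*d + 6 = a*(10 - 5*d) - 4*d^2 + 8*d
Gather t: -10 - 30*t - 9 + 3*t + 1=-27*t - 18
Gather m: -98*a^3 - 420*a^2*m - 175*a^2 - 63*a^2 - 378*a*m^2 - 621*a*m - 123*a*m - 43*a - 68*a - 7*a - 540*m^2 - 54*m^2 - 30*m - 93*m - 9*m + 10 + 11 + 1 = -98*a^3 - 238*a^2 - 118*a + m^2*(-378*a - 594) + m*(-420*a^2 - 744*a - 132) + 22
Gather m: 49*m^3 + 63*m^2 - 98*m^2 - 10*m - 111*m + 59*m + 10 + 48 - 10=49*m^3 - 35*m^2 - 62*m + 48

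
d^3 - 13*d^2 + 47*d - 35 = (d - 7)*(d - 5)*(d - 1)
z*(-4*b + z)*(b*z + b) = -4*b^2*z^2 - 4*b^2*z + b*z^3 + b*z^2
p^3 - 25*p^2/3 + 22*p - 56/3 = (p - 4)*(p - 7/3)*(p - 2)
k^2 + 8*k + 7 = (k + 1)*(k + 7)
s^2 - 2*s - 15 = (s - 5)*(s + 3)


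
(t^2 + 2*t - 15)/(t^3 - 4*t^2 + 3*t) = (t + 5)/(t*(t - 1))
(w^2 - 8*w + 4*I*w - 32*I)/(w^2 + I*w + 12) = (w - 8)/(w - 3*I)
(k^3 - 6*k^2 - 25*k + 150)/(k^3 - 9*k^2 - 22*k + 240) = (k - 5)/(k - 8)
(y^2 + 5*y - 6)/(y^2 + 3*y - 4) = (y + 6)/(y + 4)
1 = 1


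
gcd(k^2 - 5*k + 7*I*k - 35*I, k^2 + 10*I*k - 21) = k + 7*I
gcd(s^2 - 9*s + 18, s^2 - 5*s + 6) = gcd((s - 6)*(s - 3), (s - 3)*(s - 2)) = s - 3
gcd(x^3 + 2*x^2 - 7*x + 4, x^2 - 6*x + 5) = x - 1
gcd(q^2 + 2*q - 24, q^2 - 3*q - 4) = q - 4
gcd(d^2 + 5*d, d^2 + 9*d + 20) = d + 5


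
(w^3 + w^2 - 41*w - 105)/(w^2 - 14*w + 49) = (w^2 + 8*w + 15)/(w - 7)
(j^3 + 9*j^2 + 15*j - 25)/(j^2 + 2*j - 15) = (j^2 + 4*j - 5)/(j - 3)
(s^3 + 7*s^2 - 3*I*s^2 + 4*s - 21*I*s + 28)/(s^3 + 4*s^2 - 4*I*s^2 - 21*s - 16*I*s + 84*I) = (s + I)/(s - 3)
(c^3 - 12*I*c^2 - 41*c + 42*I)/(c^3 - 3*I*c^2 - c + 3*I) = (c^2 - 9*I*c - 14)/(c^2 - 1)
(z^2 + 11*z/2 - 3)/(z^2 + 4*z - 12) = (z - 1/2)/(z - 2)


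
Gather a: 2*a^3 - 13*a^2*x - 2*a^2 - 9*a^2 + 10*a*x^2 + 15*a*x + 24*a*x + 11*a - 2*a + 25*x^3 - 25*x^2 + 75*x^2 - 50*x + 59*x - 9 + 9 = 2*a^3 + a^2*(-13*x - 11) + a*(10*x^2 + 39*x + 9) + 25*x^3 + 50*x^2 + 9*x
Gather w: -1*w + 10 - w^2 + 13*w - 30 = -w^2 + 12*w - 20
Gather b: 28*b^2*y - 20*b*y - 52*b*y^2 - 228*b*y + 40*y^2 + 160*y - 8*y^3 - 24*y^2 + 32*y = 28*b^2*y + b*(-52*y^2 - 248*y) - 8*y^3 + 16*y^2 + 192*y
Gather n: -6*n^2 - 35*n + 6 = -6*n^2 - 35*n + 6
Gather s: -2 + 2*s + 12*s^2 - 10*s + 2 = 12*s^2 - 8*s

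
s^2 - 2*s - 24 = (s - 6)*(s + 4)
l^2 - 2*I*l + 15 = (l - 5*I)*(l + 3*I)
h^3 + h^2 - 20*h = h*(h - 4)*(h + 5)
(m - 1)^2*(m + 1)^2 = m^4 - 2*m^2 + 1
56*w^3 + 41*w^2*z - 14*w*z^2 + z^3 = (-8*w + z)*(-7*w + z)*(w + z)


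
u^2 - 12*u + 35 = (u - 7)*(u - 5)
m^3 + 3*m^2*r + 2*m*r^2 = m*(m + r)*(m + 2*r)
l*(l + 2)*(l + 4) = l^3 + 6*l^2 + 8*l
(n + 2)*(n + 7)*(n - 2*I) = n^3 + 9*n^2 - 2*I*n^2 + 14*n - 18*I*n - 28*I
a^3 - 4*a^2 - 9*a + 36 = (a - 4)*(a - 3)*(a + 3)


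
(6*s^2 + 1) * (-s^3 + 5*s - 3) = -6*s^5 + 29*s^3 - 18*s^2 + 5*s - 3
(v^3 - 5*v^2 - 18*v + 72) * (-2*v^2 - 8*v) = -2*v^5 + 2*v^4 + 76*v^3 - 576*v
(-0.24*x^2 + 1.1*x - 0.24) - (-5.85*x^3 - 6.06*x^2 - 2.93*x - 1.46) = 5.85*x^3 + 5.82*x^2 + 4.03*x + 1.22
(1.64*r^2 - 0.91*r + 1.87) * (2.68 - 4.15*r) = -6.806*r^3 + 8.1717*r^2 - 10.1993*r + 5.0116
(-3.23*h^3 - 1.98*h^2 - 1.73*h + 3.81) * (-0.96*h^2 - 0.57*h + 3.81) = 3.1008*h^5 + 3.7419*h^4 - 9.5169*h^3 - 10.2153*h^2 - 8.763*h + 14.5161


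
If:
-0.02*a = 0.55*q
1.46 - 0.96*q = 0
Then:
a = -41.82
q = 1.52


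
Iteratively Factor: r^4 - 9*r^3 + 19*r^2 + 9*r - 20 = (r - 1)*(r^3 - 8*r^2 + 11*r + 20) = (r - 5)*(r - 1)*(r^2 - 3*r - 4) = (r - 5)*(r - 1)*(r + 1)*(r - 4)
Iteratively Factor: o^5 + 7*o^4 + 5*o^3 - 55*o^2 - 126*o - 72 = (o + 3)*(o^4 + 4*o^3 - 7*o^2 - 34*o - 24) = (o - 3)*(o + 3)*(o^3 + 7*o^2 + 14*o + 8) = (o - 3)*(o + 3)*(o + 4)*(o^2 + 3*o + 2) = (o - 3)*(o + 1)*(o + 3)*(o + 4)*(o + 2)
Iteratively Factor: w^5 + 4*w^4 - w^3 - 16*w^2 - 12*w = (w)*(w^4 + 4*w^3 - w^2 - 16*w - 12) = w*(w + 2)*(w^3 + 2*w^2 - 5*w - 6) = w*(w + 1)*(w + 2)*(w^2 + w - 6) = w*(w + 1)*(w + 2)*(w + 3)*(w - 2)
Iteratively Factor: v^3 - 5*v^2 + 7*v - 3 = (v - 3)*(v^2 - 2*v + 1) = (v - 3)*(v - 1)*(v - 1)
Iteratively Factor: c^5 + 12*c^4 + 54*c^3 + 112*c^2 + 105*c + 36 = (c + 3)*(c^4 + 9*c^3 + 27*c^2 + 31*c + 12) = (c + 3)*(c + 4)*(c^3 + 5*c^2 + 7*c + 3) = (c + 3)^2*(c + 4)*(c^2 + 2*c + 1) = (c + 1)*(c + 3)^2*(c + 4)*(c + 1)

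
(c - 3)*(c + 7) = c^2 + 4*c - 21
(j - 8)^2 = j^2 - 16*j + 64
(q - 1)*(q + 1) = q^2 - 1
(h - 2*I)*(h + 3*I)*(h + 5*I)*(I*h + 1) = I*h^4 - 5*h^3 + 7*I*h^2 - 29*h + 30*I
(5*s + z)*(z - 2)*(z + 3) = 5*s*z^2 + 5*s*z - 30*s + z^3 + z^2 - 6*z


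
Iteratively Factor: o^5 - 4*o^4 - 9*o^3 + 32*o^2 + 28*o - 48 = (o - 1)*(o^4 - 3*o^3 - 12*o^2 + 20*o + 48) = (o - 1)*(o + 2)*(o^3 - 5*o^2 - 2*o + 24) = (o - 4)*(o - 1)*(o + 2)*(o^2 - o - 6) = (o - 4)*(o - 3)*(o - 1)*(o + 2)*(o + 2)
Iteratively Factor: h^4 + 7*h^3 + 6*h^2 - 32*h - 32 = (h - 2)*(h^3 + 9*h^2 + 24*h + 16) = (h - 2)*(h + 4)*(h^2 + 5*h + 4) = (h - 2)*(h + 1)*(h + 4)*(h + 4)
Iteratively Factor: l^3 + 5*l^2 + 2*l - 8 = (l + 4)*(l^2 + l - 2) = (l + 2)*(l + 4)*(l - 1)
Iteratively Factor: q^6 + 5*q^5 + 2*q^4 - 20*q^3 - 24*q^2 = (q - 2)*(q^5 + 7*q^4 + 16*q^3 + 12*q^2) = q*(q - 2)*(q^4 + 7*q^3 + 16*q^2 + 12*q) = q^2*(q - 2)*(q^3 + 7*q^2 + 16*q + 12) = q^2*(q - 2)*(q + 2)*(q^2 + 5*q + 6) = q^2*(q - 2)*(q + 2)*(q + 3)*(q + 2)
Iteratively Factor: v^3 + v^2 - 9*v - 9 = (v + 1)*(v^2 - 9) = (v + 1)*(v + 3)*(v - 3)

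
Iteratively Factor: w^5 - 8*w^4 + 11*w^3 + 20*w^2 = (w)*(w^4 - 8*w^3 + 11*w^2 + 20*w) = w*(w - 4)*(w^3 - 4*w^2 - 5*w) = w^2*(w - 4)*(w^2 - 4*w - 5) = w^2*(w - 5)*(w - 4)*(w + 1)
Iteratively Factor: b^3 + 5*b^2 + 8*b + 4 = (b + 1)*(b^2 + 4*b + 4) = (b + 1)*(b + 2)*(b + 2)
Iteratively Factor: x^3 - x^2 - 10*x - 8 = (x + 1)*(x^2 - 2*x - 8) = (x + 1)*(x + 2)*(x - 4)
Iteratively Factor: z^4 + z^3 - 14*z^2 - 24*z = (z)*(z^3 + z^2 - 14*z - 24) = z*(z + 3)*(z^2 - 2*z - 8) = z*(z + 2)*(z + 3)*(z - 4)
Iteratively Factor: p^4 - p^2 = (p)*(p^3 - p) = p^2*(p^2 - 1) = p^2*(p + 1)*(p - 1)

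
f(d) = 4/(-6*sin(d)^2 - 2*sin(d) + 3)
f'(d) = 4*(12*sin(d)*cos(d) + 2*cos(d))/(-6*sin(d)^2 - 2*sin(d) + 3)^2 = 8*(6*sin(d) + 1)*cos(d)/(2*sin(d) - 3*cos(2*d))^2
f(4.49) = -5.28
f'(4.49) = 14.93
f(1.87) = -0.91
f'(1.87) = -0.82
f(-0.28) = 1.29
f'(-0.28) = -0.53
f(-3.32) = 1.63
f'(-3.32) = -2.69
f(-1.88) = -7.42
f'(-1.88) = 39.48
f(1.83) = -0.88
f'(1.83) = -0.68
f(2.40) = -3.68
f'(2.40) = -25.16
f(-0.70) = 2.22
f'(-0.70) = -5.42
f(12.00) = 1.71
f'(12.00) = -2.72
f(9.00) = 3.46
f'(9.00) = -18.92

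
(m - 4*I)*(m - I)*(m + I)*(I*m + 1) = I*m^4 + 5*m^3 - 3*I*m^2 + 5*m - 4*I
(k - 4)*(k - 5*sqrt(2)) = k^2 - 5*sqrt(2)*k - 4*k + 20*sqrt(2)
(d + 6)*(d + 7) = d^2 + 13*d + 42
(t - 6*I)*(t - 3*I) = t^2 - 9*I*t - 18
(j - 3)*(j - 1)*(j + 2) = j^3 - 2*j^2 - 5*j + 6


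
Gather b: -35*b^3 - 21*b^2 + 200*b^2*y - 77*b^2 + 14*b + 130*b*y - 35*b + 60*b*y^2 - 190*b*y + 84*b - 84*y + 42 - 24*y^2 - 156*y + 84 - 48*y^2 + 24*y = -35*b^3 + b^2*(200*y - 98) + b*(60*y^2 - 60*y + 63) - 72*y^2 - 216*y + 126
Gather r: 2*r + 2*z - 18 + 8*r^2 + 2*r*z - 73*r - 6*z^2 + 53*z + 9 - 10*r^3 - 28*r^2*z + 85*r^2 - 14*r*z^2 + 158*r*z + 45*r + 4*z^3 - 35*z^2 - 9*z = -10*r^3 + r^2*(93 - 28*z) + r*(-14*z^2 + 160*z - 26) + 4*z^3 - 41*z^2 + 46*z - 9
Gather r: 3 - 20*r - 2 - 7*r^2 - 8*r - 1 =-7*r^2 - 28*r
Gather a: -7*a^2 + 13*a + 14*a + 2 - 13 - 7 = -7*a^2 + 27*a - 18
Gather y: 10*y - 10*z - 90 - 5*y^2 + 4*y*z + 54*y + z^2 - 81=-5*y^2 + y*(4*z + 64) + z^2 - 10*z - 171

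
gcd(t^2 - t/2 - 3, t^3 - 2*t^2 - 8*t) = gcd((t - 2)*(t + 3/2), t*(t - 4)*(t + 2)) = 1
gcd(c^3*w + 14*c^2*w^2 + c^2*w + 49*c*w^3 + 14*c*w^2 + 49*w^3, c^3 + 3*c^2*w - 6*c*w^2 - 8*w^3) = 1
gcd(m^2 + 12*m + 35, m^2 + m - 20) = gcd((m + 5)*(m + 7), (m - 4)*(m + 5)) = m + 5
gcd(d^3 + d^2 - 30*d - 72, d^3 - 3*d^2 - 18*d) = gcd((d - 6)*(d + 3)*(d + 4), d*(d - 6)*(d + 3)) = d^2 - 3*d - 18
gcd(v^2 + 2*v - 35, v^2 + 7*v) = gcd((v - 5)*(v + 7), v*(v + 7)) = v + 7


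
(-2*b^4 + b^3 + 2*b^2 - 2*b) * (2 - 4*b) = 8*b^5 - 8*b^4 - 6*b^3 + 12*b^2 - 4*b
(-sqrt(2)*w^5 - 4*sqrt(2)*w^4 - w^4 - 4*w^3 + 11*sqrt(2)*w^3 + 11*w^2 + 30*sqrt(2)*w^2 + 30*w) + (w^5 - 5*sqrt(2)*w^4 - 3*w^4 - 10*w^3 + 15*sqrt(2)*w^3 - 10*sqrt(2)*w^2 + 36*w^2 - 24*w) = -sqrt(2)*w^5 + w^5 - 9*sqrt(2)*w^4 - 4*w^4 - 14*w^3 + 26*sqrt(2)*w^3 + 20*sqrt(2)*w^2 + 47*w^2 + 6*w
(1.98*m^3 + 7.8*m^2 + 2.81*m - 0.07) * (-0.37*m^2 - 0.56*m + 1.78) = -0.7326*m^5 - 3.9948*m^4 - 1.8833*m^3 + 12.3363*m^2 + 5.041*m - 0.1246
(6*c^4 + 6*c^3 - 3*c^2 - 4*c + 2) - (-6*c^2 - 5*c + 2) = 6*c^4 + 6*c^3 + 3*c^2 + c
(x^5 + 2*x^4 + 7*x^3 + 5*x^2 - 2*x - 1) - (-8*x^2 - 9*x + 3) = x^5 + 2*x^4 + 7*x^3 + 13*x^2 + 7*x - 4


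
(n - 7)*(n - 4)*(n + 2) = n^3 - 9*n^2 + 6*n + 56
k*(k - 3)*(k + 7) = k^3 + 4*k^2 - 21*k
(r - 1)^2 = r^2 - 2*r + 1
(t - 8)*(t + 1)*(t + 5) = t^3 - 2*t^2 - 43*t - 40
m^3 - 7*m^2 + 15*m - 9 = (m - 3)^2*(m - 1)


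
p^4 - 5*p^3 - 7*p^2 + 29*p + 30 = (p - 5)*(p - 3)*(p + 1)*(p + 2)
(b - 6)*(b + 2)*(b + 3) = b^3 - b^2 - 24*b - 36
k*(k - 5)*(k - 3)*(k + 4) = k^4 - 4*k^3 - 17*k^2 + 60*k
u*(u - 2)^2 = u^3 - 4*u^2 + 4*u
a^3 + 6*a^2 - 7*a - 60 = (a - 3)*(a + 4)*(a + 5)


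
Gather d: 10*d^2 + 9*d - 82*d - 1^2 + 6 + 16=10*d^2 - 73*d + 21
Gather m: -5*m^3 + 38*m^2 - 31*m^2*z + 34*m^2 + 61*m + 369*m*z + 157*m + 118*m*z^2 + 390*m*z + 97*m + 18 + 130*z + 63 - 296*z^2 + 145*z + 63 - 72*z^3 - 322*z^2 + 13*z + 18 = -5*m^3 + m^2*(72 - 31*z) + m*(118*z^2 + 759*z + 315) - 72*z^3 - 618*z^2 + 288*z + 162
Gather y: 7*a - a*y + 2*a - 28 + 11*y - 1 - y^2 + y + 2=9*a - y^2 + y*(12 - a) - 27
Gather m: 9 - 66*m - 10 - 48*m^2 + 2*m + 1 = -48*m^2 - 64*m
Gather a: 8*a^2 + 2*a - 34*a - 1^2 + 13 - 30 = 8*a^2 - 32*a - 18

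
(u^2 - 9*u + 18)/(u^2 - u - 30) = (u - 3)/(u + 5)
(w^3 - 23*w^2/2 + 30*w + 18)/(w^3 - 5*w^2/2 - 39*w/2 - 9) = (w - 6)/(w + 3)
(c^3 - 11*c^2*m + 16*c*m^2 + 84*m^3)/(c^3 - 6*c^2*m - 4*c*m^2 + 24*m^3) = (c - 7*m)/(c - 2*m)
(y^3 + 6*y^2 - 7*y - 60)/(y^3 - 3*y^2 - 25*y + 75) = (y + 4)/(y - 5)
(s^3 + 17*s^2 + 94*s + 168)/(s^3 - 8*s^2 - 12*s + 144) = (s^2 + 13*s + 42)/(s^2 - 12*s + 36)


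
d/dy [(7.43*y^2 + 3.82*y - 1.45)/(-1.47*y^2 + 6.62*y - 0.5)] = (54.802*y^2 - 11.693*y + 7.689)/(2.1609*y^4 - 19.4628*y^3 + 45.2944*y^2 - 6.62*y + 0.25)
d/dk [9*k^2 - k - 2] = 18*k - 1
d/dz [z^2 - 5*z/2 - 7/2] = 2*z - 5/2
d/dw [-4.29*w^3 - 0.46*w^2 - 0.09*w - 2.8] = -12.87*w^2 - 0.92*w - 0.09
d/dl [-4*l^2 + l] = 1 - 8*l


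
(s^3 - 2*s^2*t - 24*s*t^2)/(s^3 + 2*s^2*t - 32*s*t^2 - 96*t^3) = s/(s + 4*t)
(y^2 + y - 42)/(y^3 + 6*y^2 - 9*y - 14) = (y - 6)/(y^2 - y - 2)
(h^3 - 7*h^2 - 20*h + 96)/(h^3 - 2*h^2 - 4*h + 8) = (h^3 - 7*h^2 - 20*h + 96)/(h^3 - 2*h^2 - 4*h + 8)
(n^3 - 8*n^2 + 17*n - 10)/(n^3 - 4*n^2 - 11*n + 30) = (n - 1)/(n + 3)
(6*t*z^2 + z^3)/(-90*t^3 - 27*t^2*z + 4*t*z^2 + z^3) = z^2/(-15*t^2 - 2*t*z + z^2)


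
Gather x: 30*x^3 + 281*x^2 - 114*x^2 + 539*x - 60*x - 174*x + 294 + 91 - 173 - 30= 30*x^3 + 167*x^2 + 305*x + 182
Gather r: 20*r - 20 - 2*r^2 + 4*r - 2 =-2*r^2 + 24*r - 22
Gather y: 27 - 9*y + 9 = 36 - 9*y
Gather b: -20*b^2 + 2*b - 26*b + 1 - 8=-20*b^2 - 24*b - 7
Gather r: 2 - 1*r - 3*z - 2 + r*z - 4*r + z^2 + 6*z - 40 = r*(z - 5) + z^2 + 3*z - 40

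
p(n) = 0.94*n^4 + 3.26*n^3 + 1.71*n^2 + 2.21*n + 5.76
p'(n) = 3.76*n^3 + 9.78*n^2 + 3.42*n + 2.21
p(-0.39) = 4.99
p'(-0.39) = 2.14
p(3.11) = 215.17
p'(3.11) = 220.54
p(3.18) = 231.04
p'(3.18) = 232.90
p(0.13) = 6.08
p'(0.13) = 2.83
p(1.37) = 23.69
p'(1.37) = 34.92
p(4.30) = 627.44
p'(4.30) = 496.69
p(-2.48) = -3.37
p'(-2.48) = -3.47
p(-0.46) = 4.83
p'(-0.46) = 2.34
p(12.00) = 25403.64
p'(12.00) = 7948.85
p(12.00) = 25403.64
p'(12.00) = 7948.85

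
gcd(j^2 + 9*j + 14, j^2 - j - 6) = j + 2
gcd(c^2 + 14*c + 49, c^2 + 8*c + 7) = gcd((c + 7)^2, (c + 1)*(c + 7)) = c + 7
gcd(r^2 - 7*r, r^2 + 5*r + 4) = 1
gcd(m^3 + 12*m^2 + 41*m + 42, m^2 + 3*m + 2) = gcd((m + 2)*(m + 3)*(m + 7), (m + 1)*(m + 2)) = m + 2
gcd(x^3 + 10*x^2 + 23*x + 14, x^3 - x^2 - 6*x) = x + 2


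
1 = 1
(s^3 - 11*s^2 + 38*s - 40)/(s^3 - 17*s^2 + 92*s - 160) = (s - 2)/(s - 8)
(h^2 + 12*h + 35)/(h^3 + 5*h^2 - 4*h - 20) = (h + 7)/(h^2 - 4)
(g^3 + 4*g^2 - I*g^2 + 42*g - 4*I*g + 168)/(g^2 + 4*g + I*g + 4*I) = (g^2 - I*g + 42)/(g + I)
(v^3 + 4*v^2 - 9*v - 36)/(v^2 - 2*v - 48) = (-v^3 - 4*v^2 + 9*v + 36)/(-v^2 + 2*v + 48)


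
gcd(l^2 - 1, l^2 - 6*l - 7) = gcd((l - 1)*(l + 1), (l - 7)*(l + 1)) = l + 1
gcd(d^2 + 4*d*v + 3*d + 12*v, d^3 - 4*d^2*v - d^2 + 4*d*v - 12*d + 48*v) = d + 3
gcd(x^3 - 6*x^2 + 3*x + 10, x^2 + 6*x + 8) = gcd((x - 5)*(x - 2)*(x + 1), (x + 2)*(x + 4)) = 1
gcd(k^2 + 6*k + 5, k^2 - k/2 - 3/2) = k + 1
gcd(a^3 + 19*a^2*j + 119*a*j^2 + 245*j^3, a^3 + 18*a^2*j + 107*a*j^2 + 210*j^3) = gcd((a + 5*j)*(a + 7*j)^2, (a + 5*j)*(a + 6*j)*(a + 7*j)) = a^2 + 12*a*j + 35*j^2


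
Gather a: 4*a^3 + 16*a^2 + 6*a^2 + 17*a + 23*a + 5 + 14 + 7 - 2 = 4*a^3 + 22*a^2 + 40*a + 24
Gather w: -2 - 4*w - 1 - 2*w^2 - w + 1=-2*w^2 - 5*w - 2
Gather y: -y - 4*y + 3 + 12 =15 - 5*y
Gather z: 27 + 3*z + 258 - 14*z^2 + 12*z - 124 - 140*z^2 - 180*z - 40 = -154*z^2 - 165*z + 121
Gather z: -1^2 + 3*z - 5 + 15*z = 18*z - 6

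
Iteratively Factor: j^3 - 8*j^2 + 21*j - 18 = (j - 3)*(j^2 - 5*j + 6) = (j - 3)^2*(j - 2)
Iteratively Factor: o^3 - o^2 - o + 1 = (o - 1)*(o^2 - 1) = (o - 1)*(o + 1)*(o - 1)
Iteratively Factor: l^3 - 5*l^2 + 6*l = (l - 3)*(l^2 - 2*l) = (l - 3)*(l - 2)*(l)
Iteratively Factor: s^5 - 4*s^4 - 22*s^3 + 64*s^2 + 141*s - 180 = (s - 4)*(s^4 - 22*s^2 - 24*s + 45) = (s - 5)*(s - 4)*(s^3 + 5*s^2 + 3*s - 9) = (s - 5)*(s - 4)*(s - 1)*(s^2 + 6*s + 9) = (s - 5)*(s - 4)*(s - 1)*(s + 3)*(s + 3)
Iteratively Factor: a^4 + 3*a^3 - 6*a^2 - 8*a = (a + 4)*(a^3 - a^2 - 2*a) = a*(a + 4)*(a^2 - a - 2) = a*(a - 2)*(a + 4)*(a + 1)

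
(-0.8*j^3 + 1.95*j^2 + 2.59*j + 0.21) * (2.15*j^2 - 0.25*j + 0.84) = -1.72*j^5 + 4.3925*j^4 + 4.409*j^3 + 1.442*j^2 + 2.1231*j + 0.1764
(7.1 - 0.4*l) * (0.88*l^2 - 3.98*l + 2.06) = -0.352*l^3 + 7.84*l^2 - 29.082*l + 14.626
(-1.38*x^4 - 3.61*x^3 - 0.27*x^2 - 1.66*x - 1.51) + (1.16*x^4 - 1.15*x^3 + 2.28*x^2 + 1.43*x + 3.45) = -0.22*x^4 - 4.76*x^3 + 2.01*x^2 - 0.23*x + 1.94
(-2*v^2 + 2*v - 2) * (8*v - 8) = -16*v^3 + 32*v^2 - 32*v + 16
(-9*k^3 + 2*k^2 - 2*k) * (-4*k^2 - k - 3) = 36*k^5 + k^4 + 33*k^3 - 4*k^2 + 6*k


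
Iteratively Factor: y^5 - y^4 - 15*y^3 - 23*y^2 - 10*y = (y - 5)*(y^4 + 4*y^3 + 5*y^2 + 2*y) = y*(y - 5)*(y^3 + 4*y^2 + 5*y + 2) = y*(y - 5)*(y + 1)*(y^2 + 3*y + 2) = y*(y - 5)*(y + 1)^2*(y + 2)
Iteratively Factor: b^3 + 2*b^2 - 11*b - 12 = (b + 1)*(b^2 + b - 12) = (b - 3)*(b + 1)*(b + 4)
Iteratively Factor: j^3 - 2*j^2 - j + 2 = (j - 2)*(j^2 - 1) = (j - 2)*(j - 1)*(j + 1)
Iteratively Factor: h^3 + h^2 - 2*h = (h - 1)*(h^2 + 2*h) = h*(h - 1)*(h + 2)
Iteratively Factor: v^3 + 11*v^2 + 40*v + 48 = (v + 3)*(v^2 + 8*v + 16) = (v + 3)*(v + 4)*(v + 4)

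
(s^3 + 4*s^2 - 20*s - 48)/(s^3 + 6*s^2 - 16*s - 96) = (s + 2)/(s + 4)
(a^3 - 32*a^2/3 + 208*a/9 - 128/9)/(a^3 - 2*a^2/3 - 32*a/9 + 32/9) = (a - 8)/(a + 2)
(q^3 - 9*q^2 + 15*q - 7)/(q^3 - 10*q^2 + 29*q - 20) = (q^2 - 8*q + 7)/(q^2 - 9*q + 20)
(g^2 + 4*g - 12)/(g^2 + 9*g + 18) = (g - 2)/(g + 3)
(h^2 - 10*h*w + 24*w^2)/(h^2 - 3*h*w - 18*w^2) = (h - 4*w)/(h + 3*w)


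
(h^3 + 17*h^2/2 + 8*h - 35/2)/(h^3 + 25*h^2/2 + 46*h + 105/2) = (h - 1)/(h + 3)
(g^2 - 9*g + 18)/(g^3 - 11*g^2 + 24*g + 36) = (g - 3)/(g^2 - 5*g - 6)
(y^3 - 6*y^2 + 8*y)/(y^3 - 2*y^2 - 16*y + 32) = y/(y + 4)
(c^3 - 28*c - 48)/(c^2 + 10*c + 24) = (c^2 - 4*c - 12)/(c + 6)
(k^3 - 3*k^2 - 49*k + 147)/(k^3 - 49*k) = (k - 3)/k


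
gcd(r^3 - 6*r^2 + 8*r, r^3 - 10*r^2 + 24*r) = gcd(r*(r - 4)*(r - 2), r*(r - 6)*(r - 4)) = r^2 - 4*r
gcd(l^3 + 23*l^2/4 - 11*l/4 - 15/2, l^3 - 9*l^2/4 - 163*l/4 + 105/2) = l^2 + 19*l/4 - 15/2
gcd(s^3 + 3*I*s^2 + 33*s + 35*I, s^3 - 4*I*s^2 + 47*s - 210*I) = s^2 + 2*I*s + 35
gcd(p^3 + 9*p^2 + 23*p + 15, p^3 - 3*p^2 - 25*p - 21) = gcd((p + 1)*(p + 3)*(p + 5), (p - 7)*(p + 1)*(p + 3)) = p^2 + 4*p + 3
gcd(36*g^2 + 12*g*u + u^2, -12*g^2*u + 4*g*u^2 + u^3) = 6*g + u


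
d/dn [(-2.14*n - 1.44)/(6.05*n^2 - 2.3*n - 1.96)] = (12.947*n^2 + 17.424*n + 0.8824)/(36.6025*n^4 - 27.83*n^3 - 18.426*n^2 + 9.016*n + 3.8416)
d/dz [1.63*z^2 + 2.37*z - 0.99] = 3.26*z + 2.37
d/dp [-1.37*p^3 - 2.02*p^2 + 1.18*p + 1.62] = -4.11*p^2 - 4.04*p + 1.18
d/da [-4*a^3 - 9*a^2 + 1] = 6*a*(-2*a - 3)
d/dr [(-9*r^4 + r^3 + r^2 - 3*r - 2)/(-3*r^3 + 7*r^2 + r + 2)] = (27*r^6 - 126*r^5 - 17*r^4 - 88*r^3 + 10*r^2 + 32*r - 4)/(9*r^6 - 42*r^5 + 43*r^4 + 2*r^3 + 29*r^2 + 4*r + 4)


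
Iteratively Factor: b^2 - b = (b - 1)*(b)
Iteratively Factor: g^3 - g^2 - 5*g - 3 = (g + 1)*(g^2 - 2*g - 3) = (g + 1)^2*(g - 3)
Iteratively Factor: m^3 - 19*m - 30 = (m - 5)*(m^2 + 5*m + 6) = (m - 5)*(m + 2)*(m + 3)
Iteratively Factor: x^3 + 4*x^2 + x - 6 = (x + 3)*(x^2 + x - 2) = (x - 1)*(x + 3)*(x + 2)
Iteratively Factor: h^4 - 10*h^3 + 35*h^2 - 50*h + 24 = (h - 2)*(h^3 - 8*h^2 + 19*h - 12) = (h - 4)*(h - 2)*(h^2 - 4*h + 3) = (h - 4)*(h - 2)*(h - 1)*(h - 3)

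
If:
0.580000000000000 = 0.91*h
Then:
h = 0.64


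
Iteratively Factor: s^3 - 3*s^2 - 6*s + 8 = (s - 4)*(s^2 + s - 2) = (s - 4)*(s - 1)*(s + 2)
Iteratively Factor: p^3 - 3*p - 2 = (p - 2)*(p^2 + 2*p + 1) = (p - 2)*(p + 1)*(p + 1)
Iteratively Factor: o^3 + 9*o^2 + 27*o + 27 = (o + 3)*(o^2 + 6*o + 9) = (o + 3)^2*(o + 3)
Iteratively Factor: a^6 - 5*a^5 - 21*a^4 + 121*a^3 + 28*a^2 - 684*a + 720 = (a + 3)*(a^5 - 8*a^4 + 3*a^3 + 112*a^2 - 308*a + 240) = (a - 2)*(a + 3)*(a^4 - 6*a^3 - 9*a^2 + 94*a - 120) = (a - 2)*(a + 3)*(a + 4)*(a^3 - 10*a^2 + 31*a - 30) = (a - 5)*(a - 2)*(a + 3)*(a + 4)*(a^2 - 5*a + 6) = (a - 5)*(a - 3)*(a - 2)*(a + 3)*(a + 4)*(a - 2)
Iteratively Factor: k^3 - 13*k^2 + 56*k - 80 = (k - 4)*(k^2 - 9*k + 20) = (k - 5)*(k - 4)*(k - 4)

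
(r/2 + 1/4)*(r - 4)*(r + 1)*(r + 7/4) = r^4/2 - 3*r^3/8 - 79*r^2/16 - 93*r/16 - 7/4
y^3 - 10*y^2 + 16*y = y*(y - 8)*(y - 2)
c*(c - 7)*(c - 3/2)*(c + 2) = c^4 - 13*c^3/2 - 13*c^2/2 + 21*c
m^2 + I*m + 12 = (m - 3*I)*(m + 4*I)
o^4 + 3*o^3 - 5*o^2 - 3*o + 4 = (o - 1)^2*(o + 1)*(o + 4)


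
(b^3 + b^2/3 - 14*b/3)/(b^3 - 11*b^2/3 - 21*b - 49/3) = b*(b - 2)/(b^2 - 6*b - 7)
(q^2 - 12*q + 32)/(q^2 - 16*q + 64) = (q - 4)/(q - 8)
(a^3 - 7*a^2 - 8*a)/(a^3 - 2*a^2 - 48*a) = (a + 1)/(a + 6)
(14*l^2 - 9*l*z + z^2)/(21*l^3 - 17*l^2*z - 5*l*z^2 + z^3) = (-2*l + z)/(-3*l^2 + 2*l*z + z^2)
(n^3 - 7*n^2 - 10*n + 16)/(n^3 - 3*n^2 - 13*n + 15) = (n^2 - 6*n - 16)/(n^2 - 2*n - 15)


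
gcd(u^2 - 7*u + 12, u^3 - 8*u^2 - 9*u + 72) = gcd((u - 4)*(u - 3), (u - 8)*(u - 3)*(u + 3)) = u - 3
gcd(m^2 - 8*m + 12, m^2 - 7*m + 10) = m - 2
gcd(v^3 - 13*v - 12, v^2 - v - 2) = v + 1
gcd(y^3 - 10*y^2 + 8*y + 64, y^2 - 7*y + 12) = y - 4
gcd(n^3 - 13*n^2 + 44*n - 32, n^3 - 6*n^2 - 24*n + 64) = n - 8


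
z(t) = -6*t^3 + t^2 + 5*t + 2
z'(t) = -18*t^2 + 2*t + 5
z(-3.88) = 348.12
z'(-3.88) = -273.74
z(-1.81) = 31.80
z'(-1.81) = -57.59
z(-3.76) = 316.28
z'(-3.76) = -257.00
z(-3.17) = 187.33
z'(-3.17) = -182.22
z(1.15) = -0.05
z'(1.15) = -16.50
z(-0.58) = 0.61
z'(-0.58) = -2.22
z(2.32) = -55.94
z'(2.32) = -87.24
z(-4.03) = 390.80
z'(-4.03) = -295.40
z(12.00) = -10162.00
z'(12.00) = -2563.00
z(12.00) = -10162.00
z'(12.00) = -2563.00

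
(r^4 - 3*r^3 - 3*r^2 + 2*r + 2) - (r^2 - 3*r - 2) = r^4 - 3*r^3 - 4*r^2 + 5*r + 4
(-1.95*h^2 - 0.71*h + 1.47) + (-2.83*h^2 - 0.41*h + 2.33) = -4.78*h^2 - 1.12*h + 3.8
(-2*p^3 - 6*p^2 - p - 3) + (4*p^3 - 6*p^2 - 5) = 2*p^3 - 12*p^2 - p - 8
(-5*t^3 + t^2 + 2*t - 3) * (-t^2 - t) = 5*t^5 + 4*t^4 - 3*t^3 + t^2 + 3*t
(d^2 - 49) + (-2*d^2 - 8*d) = -d^2 - 8*d - 49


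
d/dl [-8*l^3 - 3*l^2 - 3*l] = -24*l^2 - 6*l - 3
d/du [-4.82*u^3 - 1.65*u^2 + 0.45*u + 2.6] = -14.46*u^2 - 3.3*u + 0.45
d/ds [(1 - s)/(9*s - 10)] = (9*s - 10)^(-2)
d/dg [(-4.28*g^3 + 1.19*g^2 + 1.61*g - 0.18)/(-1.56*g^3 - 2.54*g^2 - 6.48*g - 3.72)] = (12.7276*g^4 + 60.492*g^3 + 43.3006*g^2 - 9.768*g - 7.1556)/(2.4336*g^6 + 7.9248*g^5 + 26.6692*g^4 + 44.5248*g^3 + 60.888*g^2 + 48.2112*g + 13.8384)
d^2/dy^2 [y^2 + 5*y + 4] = 2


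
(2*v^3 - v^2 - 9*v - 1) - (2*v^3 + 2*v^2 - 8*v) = -3*v^2 - v - 1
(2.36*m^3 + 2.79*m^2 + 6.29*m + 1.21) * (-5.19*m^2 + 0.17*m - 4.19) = -12.2484*m^5 - 14.0789*m^4 - 42.0592*m^3 - 16.9007*m^2 - 26.1494*m - 5.0699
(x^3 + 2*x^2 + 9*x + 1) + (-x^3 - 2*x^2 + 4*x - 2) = 13*x - 1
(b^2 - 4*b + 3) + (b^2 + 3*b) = 2*b^2 - b + 3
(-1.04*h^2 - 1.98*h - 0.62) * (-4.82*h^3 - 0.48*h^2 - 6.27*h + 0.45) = 5.0128*h^5 + 10.0428*h^4 + 10.4596*h^3 + 12.2442*h^2 + 2.9964*h - 0.279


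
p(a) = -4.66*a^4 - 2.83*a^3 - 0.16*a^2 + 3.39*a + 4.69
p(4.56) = -2266.38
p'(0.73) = -8.62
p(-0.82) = 1.26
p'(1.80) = -133.40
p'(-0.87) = 9.52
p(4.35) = -1885.10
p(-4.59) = -1808.98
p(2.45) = -197.48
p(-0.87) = 0.81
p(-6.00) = -5449.49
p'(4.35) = -1692.97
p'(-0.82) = 8.22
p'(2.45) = -322.48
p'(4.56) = -1942.03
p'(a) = -18.64*a^3 - 8.49*a^2 - 0.32*a + 3.39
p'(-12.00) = 30994.59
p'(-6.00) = 3725.91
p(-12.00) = -91798.55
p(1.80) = -55.15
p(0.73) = 4.66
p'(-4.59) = 1628.53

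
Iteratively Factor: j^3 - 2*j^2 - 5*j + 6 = (j - 1)*(j^2 - j - 6) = (j - 1)*(j + 2)*(j - 3)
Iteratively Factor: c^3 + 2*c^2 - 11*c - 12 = (c - 3)*(c^2 + 5*c + 4) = (c - 3)*(c + 1)*(c + 4)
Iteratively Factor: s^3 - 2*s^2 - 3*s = (s - 3)*(s^2 + s) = (s - 3)*(s + 1)*(s)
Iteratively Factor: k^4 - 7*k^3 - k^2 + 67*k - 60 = (k - 1)*(k^3 - 6*k^2 - 7*k + 60) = (k - 1)*(k + 3)*(k^2 - 9*k + 20) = (k - 4)*(k - 1)*(k + 3)*(k - 5)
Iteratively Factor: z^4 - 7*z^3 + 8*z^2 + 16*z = (z)*(z^3 - 7*z^2 + 8*z + 16) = z*(z - 4)*(z^2 - 3*z - 4) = z*(z - 4)^2*(z + 1)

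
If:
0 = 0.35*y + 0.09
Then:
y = -0.26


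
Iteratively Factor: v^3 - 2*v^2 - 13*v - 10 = (v + 1)*(v^2 - 3*v - 10) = (v - 5)*(v + 1)*(v + 2)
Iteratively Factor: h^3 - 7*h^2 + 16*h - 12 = (h - 2)*(h^2 - 5*h + 6) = (h - 2)^2*(h - 3)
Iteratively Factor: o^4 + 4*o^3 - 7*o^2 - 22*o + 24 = (o + 4)*(o^3 - 7*o + 6) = (o + 3)*(o + 4)*(o^2 - 3*o + 2) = (o - 1)*(o + 3)*(o + 4)*(o - 2)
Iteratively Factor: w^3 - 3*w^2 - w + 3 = (w - 1)*(w^2 - 2*w - 3) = (w - 3)*(w - 1)*(w + 1)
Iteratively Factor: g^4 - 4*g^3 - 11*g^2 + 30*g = (g - 5)*(g^3 + g^2 - 6*g) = (g - 5)*(g - 2)*(g^2 + 3*g) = g*(g - 5)*(g - 2)*(g + 3)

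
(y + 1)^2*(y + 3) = y^3 + 5*y^2 + 7*y + 3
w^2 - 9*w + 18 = (w - 6)*(w - 3)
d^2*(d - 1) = d^3 - d^2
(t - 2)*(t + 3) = t^2 + t - 6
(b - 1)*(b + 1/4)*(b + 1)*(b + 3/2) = b^4 + 7*b^3/4 - 5*b^2/8 - 7*b/4 - 3/8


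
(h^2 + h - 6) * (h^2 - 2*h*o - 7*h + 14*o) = h^4 - 2*h^3*o - 6*h^3 + 12*h^2*o - 13*h^2 + 26*h*o + 42*h - 84*o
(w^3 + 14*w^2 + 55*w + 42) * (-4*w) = -4*w^4 - 56*w^3 - 220*w^2 - 168*w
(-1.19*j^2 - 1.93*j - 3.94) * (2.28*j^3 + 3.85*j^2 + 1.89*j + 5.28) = -2.7132*j^5 - 8.9819*j^4 - 18.6628*j^3 - 25.0999*j^2 - 17.637*j - 20.8032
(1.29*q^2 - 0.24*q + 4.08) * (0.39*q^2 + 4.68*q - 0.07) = 0.5031*q^4 + 5.9436*q^3 + 0.3777*q^2 + 19.1112*q - 0.2856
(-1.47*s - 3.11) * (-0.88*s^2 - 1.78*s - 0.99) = 1.2936*s^3 + 5.3534*s^2 + 6.9911*s + 3.0789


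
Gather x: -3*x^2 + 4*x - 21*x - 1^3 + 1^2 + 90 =-3*x^2 - 17*x + 90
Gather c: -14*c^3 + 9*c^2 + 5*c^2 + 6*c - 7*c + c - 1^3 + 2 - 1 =-14*c^3 + 14*c^2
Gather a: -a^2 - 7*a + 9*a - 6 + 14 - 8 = -a^2 + 2*a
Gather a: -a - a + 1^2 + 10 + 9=20 - 2*a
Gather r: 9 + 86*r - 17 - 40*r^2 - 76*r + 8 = -40*r^2 + 10*r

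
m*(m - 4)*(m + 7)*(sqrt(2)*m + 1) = sqrt(2)*m^4 + m^3 + 3*sqrt(2)*m^3 - 28*sqrt(2)*m^2 + 3*m^2 - 28*m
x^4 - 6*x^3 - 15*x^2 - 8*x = x*(x - 8)*(x + 1)^2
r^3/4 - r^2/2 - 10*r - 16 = (r/4 + 1)*(r - 8)*(r + 2)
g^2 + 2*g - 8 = (g - 2)*(g + 4)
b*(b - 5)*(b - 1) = b^3 - 6*b^2 + 5*b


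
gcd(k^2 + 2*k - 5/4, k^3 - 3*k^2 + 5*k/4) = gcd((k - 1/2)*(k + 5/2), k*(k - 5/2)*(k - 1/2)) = k - 1/2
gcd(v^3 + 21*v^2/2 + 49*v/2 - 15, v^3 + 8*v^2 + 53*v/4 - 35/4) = v^2 + 9*v/2 - 5/2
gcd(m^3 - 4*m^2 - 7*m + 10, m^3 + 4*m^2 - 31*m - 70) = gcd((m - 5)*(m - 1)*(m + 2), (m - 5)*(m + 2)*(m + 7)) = m^2 - 3*m - 10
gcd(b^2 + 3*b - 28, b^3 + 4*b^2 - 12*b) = 1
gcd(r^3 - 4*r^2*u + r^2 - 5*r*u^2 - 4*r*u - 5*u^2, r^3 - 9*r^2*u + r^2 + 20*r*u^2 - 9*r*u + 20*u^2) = r^2 - 5*r*u + r - 5*u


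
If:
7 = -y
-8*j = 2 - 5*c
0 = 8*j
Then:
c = 2/5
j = 0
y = -7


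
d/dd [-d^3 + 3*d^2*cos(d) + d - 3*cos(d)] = -3*d^2*sin(d) - 3*d^2 + 6*d*cos(d) + 3*sin(d) + 1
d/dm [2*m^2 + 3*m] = 4*m + 3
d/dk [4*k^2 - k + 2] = 8*k - 1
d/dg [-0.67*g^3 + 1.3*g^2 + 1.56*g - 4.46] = -2.01*g^2 + 2.6*g + 1.56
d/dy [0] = 0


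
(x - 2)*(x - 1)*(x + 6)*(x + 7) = x^4 + 10*x^3 + 5*x^2 - 100*x + 84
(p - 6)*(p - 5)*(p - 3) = p^3 - 14*p^2 + 63*p - 90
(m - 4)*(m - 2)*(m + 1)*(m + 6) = m^4 + m^3 - 28*m^2 + 20*m + 48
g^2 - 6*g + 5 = (g - 5)*(g - 1)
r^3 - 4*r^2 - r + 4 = (r - 4)*(r - 1)*(r + 1)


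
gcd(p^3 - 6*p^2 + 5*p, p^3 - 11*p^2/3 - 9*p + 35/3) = p^2 - 6*p + 5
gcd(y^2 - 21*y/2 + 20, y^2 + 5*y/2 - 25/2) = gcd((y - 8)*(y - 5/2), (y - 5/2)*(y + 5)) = y - 5/2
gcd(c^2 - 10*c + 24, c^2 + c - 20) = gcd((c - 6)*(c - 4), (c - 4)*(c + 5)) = c - 4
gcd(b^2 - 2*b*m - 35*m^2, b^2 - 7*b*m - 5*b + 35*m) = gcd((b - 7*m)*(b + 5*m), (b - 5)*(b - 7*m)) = b - 7*m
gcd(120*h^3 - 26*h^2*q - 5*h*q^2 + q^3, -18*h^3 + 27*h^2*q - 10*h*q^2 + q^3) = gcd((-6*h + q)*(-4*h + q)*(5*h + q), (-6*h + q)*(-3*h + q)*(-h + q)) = -6*h + q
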